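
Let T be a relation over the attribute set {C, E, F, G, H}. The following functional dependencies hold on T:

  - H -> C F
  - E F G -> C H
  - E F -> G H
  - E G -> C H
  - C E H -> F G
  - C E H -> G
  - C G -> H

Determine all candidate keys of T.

Attribute E never appears on the right-hand side of any dependency, so E must belong to every candidate key.
{E}⁺ = {E}, which is not all of the schema, so we must add further attributes.
{E, F}⁺: EF→GH adds G, H; EG→CH adds C → {C, E, F, G, H}. Minimal: {F}⁺ = {F}; {E}⁺ = {E} — none reach the full schema.
{E, G}⁺: EG→CH adds C, H; CEH→FG adds F → {C, E, F, G, H}. Minimal: {G}⁺ = {G}; {E}⁺ = {E} — none reach the full schema.
{E, H}⁺: H→CF adds C, F; EF→GH adds G → {C, E, F, G, H}. Minimal: {H}⁺ = {C, F, H}; {E}⁺ = {E} — none reach the full schema.
Any other superkey contains one of these as a subset, so there are no further candidate keys.

{E, F}; {E, G}; {E, H}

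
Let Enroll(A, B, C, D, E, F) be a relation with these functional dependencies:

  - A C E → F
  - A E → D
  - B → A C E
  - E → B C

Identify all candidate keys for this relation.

(B), (E)

{B}⁺: B→ACE adds A, C, E; ACE→F adds F; AE→D adds D → {A, B, C, D, E, F}.
{E}⁺: E→BC adds B, C; B→ACE adds A; ACE→F adds F; AE→D adds D → {A, B, C, D, E, F}.
Any other superkey contains one of these as a subset, so there are no further candidate keys.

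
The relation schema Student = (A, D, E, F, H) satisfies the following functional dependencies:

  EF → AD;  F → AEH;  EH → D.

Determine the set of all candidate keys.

Attribute F never appears on the right-hand side of any dependency, so F must belong to every candidate key.
{F}⁺ = {A, D, E, F, H}, which is all of the schema, so {F} is the only candidate key.

F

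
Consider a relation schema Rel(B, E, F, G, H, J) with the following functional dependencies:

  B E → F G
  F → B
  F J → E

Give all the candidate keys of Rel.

{F, H, J}, {B, E, H, J}

Attributes H, J never appear on any right-hand side, so every candidate key must contain {H, J}.
{H, J}⁺ = {H, J}, which is not all of the schema, so we must add further attributes.
{F, H, J}⁺: F→B adds B; FJ→E adds E; BE→FG adds G → {B, E, F, G, H, J}.
{B, E, H, J}⁺: BE→FG adds F, G → {B, E, F, G, H, J}.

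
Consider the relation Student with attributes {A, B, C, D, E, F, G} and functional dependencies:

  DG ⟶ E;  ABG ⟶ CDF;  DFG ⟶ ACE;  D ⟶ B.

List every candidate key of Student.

Attribute G never appears on the right-hand side of any dependency, so G must belong to every candidate key.
{G}⁺ = {G}, which is not all of the schema, so we must add further attributes.
{A, B, G}⁺: ABG→CDF adds C, D, F; DFG→ACE adds E → {A, B, C, D, E, F, G}. Minimal: {B, G}⁺ = {B, G}; {A, G}⁺ = {A, G}; {A, B}⁺ = {A, B} — none reach the full schema.
{A, D, G}⁺: DG→E adds E; D→B adds B; ABG→CDF adds C, F → {A, B, C, D, E, F, G}. Minimal: {D, G}⁺ = {B, D, E, G}; {A, G}⁺ = {A, G}; {A, D}⁺ = {A, B, D} — none reach the full schema.
{D, F, G}⁺: DG→E adds E; DFG→ACE adds A, C; D→B adds B → {A, B, C, D, E, F, G}. Minimal: {F, G}⁺ = {F, G}; {D, G}⁺ = {B, D, E, G}; {D, F}⁺ = {B, D, F} — none reach the full schema.

{A, B, G}, {A, D, G}, {D, F, G}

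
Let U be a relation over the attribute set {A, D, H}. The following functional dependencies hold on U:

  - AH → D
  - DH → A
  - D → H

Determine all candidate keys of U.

{D}⁺: D→H adds H; DH→A adds A → {A, D, H}.
{A, H}⁺: AH→D adds D → {A, D, H}. Minimal: {H}⁺ = {H}; {A}⁺ = {A} — none reach the full schema.

{D}, {A, H}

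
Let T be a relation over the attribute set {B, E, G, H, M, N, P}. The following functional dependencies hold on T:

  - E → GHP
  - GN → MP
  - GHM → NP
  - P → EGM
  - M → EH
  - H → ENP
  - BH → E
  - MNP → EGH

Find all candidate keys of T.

{B, E}, {B, H}, {B, M}, {B, P}, {B, G, N}

Attribute B never appears on the right-hand side of any dependency, so B must belong to every candidate key.
{B}⁺ = {B}, which is not all of the schema, so we must add further attributes.
{B, E}⁺: E→GHP adds G, H, P; P→EGM adds M; H→ENP adds N → {B, E, G, H, M, N, P}. Minimal: {E}⁺ = {E, G, H, M, N, P}; {B}⁺ = {B} — none reach the full schema.
{B, H}⁺: H→ENP adds E, N, P; E→GHP adds G; GN→MP adds M → {B, E, G, H, M, N, P}. Minimal: {H}⁺ = {E, G, H, M, N, P}; {B}⁺ = {B} — none reach the full schema.
{B, M}⁺: M→EH adds E, H; H→ENP adds N, P; MNP→EGH adds G → {B, E, G, H, M, N, P}. Minimal: {M}⁺ = {E, G, H, M, N, P}; {B}⁺ = {B} — none reach the full schema.
{B, P}⁺: P→EGM adds E, G, M; M→EH adds H; H→ENP adds N → {B, E, G, H, M, N, P}. Minimal: {P}⁺ = {E, G, H, M, N, P}; {B}⁺ = {B} — none reach the full schema.
{B, G, N}⁺: GN→MP adds M, P; P→EGM adds E; M→EH adds H → {B, E, G, H, M, N, P}. Minimal: {G, N}⁺ = {E, G, H, M, N, P}; {B, N}⁺ = {B, N}; {B, G}⁺ = {B, G} — none reach the full schema.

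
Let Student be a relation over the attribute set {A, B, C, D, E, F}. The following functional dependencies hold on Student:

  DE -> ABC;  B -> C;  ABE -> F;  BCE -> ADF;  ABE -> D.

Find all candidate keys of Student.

Attribute E never appears on the right-hand side of any dependency, so E must belong to every candidate key.
{E}⁺ = {E}, which is not all of the schema, so we must add further attributes.
{B, E}⁺: B→C adds C; BCE→ADF adds A, D, F → {A, B, C, D, E, F}. Minimal: {E}⁺ = {E}; {B}⁺ = {B, C} — none reach the full schema.
{D, E}⁺: DE→ABC adds A, B, C; ABE→F adds F → {A, B, C, D, E, F}. Minimal: {E}⁺ = {E}; {D}⁺ = {D} — none reach the full schema.
Any other superkey contains one of these as a subset, so there are no further candidate keys.

{B, E}, {D, E}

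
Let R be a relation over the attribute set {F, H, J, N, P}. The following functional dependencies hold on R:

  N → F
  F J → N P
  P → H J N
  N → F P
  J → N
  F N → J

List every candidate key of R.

(J); (N); (P)

{J}⁺: J→N adds N; N→F adds F; FJ→NP adds P; P→HJN adds H → {F, H, J, N, P}.
{N}⁺: N→F adds F; N→FP adds P; FN→J adds J; P→HJN adds H → {F, H, J, N, P}.
{P}⁺: P→HJN adds H, J, N; N→FP adds F → {F, H, J, N, P}.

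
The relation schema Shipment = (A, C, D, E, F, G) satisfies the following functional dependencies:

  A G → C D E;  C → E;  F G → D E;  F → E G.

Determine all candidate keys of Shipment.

{A, F}

Attributes A, F never appear on any right-hand side, so every candidate key must contain {A, F}.
{A, F}⁺ = {A, C, D, E, F, G}, which is all of the schema, so {A, F} is the only candidate key.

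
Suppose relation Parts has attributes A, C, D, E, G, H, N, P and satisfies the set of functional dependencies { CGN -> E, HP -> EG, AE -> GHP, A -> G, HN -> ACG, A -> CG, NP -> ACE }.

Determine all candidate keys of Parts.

Attributes D, N never appear on any right-hand side, so every candidate key must contain {D, N}.
{D, N}⁺ = {D, N}, which is not all of the schema, so we must add further attributes.
{A, D, N}⁺: A→G adds G; A→CG adds C; CGN→E adds E; AE→GHP adds H, P → {A, C, D, E, G, H, N, P}. Minimal: {D, N}⁺ = {D, N}; {A, N}⁺ = {A, C, E, G, H, N, P}; {A, D}⁺ = {A, C, D, G} — none reach the full schema.
{D, H, N}⁺: HN→ACG adds A, C, G; CGN→E adds E; AE→GHP adds P → {A, C, D, E, G, H, N, P}. Minimal: {H, N}⁺ = {A, C, E, G, H, N, P}; {D, N}⁺ = {D, N}; {D, H}⁺ = {D, H} — none reach the full schema.
{D, N, P}⁺: NP→ACE adds A, C, E; AE→GHP adds G, H → {A, C, D, E, G, H, N, P}. Minimal: {N, P}⁺ = {A, C, E, G, H, N, P}; {D, P}⁺ = {D, P}; {D, N}⁺ = {D, N} — none reach the full schema.

{A, D, N}; {D, H, N}; {D, N, P}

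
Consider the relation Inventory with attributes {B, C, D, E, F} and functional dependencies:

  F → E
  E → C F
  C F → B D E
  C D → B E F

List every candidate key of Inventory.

(E), (F), (C, D)

{E}⁺: E→CF adds C, F; CF→BDE adds B, D → {B, C, D, E, F}.
{F}⁺: F→E adds E; E→CF adds C; CF→BDE adds B, D → {B, C, D, E, F}.
{C, D}⁺: CD→BEF adds B, E, F → {B, C, D, E, F}. Minimal: {D}⁺ = {D}; {C}⁺ = {C} — none reach the full schema.
Any other superkey contains one of these as a subset, so there are no further candidate keys.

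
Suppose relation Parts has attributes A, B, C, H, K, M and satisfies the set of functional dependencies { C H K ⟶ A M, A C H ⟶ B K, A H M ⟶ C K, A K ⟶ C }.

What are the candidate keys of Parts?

{A, C, H}, {A, H, K}, {A, H, M}, {C, H, K}

Attribute H never appears on the right-hand side of any dependency, so H must belong to every candidate key.
{H}⁺ = {H}, which is not all of the schema, so we must add further attributes.
{A, C, H}⁺: ACH→BK adds B, K; CHK→AM adds M → {A, B, C, H, K, M}. Minimal: {C, H}⁺ = {C, H}; {A, H}⁺ = {A, H}; {A, C}⁺ = {A, C} — none reach the full schema.
{A, H, K}⁺: AK→C adds C; CHK→AM adds M; ACH→BK adds B → {A, B, C, H, K, M}. Minimal: {H, K}⁺ = {H, K}; {A, K}⁺ = {A, C, K}; {A, H}⁺ = {A, H} — none reach the full schema.
{A, H, M}⁺: AHM→CK adds C, K; ACH→BK adds B → {A, B, C, H, K, M}. Minimal: {H, M}⁺ = {H, M}; {A, M}⁺ = {A, M}; {A, H}⁺ = {A, H} — none reach the full schema.
{C, H, K}⁺: CHK→AM adds A, M; ACH→BK adds B → {A, B, C, H, K, M}. Minimal: {H, K}⁺ = {H, K}; {C, K}⁺ = {C, K}; {C, H}⁺ = {C, H} — none reach the full schema.
Any other superkey contains one of these as a subset, so there are no further candidate keys.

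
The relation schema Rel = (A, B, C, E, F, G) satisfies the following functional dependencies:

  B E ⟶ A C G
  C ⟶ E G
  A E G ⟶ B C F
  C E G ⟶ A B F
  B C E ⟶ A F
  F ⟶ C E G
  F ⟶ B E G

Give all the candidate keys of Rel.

(C), (F), (B, E), (A, E, G)

{C}⁺: C→EG adds E, G; CEG→ABF adds A, B, F → {A, B, C, E, F, G}.
{F}⁺: F→CEG adds C, E, G; F→BEG adds B; BE→ACG adds A → {A, B, C, E, F, G}.
{B, E}⁺: BE→ACG adds A, C, G; AEG→BCF adds F → {A, B, C, E, F, G}.
{A, E, G}⁺: AEG→BCF adds B, C, F → {A, B, C, E, F, G}.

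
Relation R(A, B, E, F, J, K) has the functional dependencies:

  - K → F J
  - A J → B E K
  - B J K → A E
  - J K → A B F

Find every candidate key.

{K}; {A, J}

{K}⁺: K→FJ adds F, J; JK→ABF adds A, B; AJ→BEK adds E → {A, B, E, F, J, K}.
{A, J}⁺: AJ→BEK adds B, E, K; JK→ABF adds F → {A, B, E, F, J, K}. Minimal: {J}⁺ = {J}; {A}⁺ = {A} — none reach the full schema.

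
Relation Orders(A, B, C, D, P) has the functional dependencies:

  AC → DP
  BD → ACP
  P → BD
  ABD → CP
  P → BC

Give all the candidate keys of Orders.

{P}, {A, C}, {B, D}

{P}⁺: P→BD adds B, D; P→BC adds C; BD→ACP adds A → {A, B, C, D, P}.
{A, C}⁺: AC→DP adds D, P; P→BD adds B → {A, B, C, D, P}. Minimal: {C}⁺ = {C}; {A}⁺ = {A} — none reach the full schema.
{B, D}⁺: BD→ACP adds A, C, P → {A, B, C, D, P}. Minimal: {D}⁺ = {D}; {B}⁺ = {B} — none reach the full schema.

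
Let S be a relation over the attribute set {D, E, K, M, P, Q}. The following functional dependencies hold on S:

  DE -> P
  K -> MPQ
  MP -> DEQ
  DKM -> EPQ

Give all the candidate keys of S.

{K}⁺: K→MPQ adds M, P, Q; MP→DEQ adds D, E → {D, E, K, M, P, Q}.
No other minimal superkey exists.

K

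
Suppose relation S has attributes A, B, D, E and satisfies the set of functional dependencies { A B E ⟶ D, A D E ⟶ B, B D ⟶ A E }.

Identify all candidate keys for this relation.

BD; ABE; ADE

{B, D}⁺: BD→AE adds A, E → {A, B, D, E}. Minimal: {D}⁺ = {D}; {B}⁺ = {B} — none reach the full schema.
{A, B, E}⁺: ABE→D adds D → {A, B, D, E}. Minimal: {B, E}⁺ = {B, E}; {A, E}⁺ = {A, E}; {A, B}⁺ = {A, B} — none reach the full schema.
{A, D, E}⁺: ADE→B adds B → {A, B, D, E}. Minimal: {D, E}⁺ = {D, E}; {A, E}⁺ = {A, E}; {A, D}⁺ = {A, D} — none reach the full schema.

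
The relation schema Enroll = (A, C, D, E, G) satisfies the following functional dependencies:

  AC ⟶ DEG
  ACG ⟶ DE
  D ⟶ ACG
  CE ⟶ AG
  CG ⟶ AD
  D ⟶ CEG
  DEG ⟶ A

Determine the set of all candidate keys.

{D}⁺: D→ACG adds A, C, G; D→CEG adds E → {A, C, D, E, G}.
{A, C}⁺: AC→DEG adds D, E, G → {A, C, D, E, G}. Minimal: {C}⁺ = {C}; {A}⁺ = {A} — none reach the full schema.
{C, E}⁺: CE→AG adds A, G; CG→AD adds D → {A, C, D, E, G}. Minimal: {E}⁺ = {E}; {C}⁺ = {C} — none reach the full schema.
{C, G}⁺: CG→AD adds A, D; D→CEG adds E → {A, C, D, E, G}. Minimal: {G}⁺ = {G}; {C}⁺ = {C} — none reach the full schema.

(D), (A, C), (C, E), (C, G)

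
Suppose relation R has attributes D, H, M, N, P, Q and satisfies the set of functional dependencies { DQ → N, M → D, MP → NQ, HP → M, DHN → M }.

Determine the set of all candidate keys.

{H, P}

Attributes H, P never appear on any right-hand side, so every candidate key must contain {H, P}.
{H, P}⁺ = {D, H, M, N, P, Q}, which is all of the schema, so {H, P} is the only candidate key.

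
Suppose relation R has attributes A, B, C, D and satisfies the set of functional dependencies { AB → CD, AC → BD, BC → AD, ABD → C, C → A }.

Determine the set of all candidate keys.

{C}⁺: C→A adds A; AC→BD adds B, D → {A, B, C, D}.
{A, B}⁺: AB→CD adds C, D → {A, B, C, D}.
Any other superkey contains one of these as a subset, so there are no further candidate keys.

{C}, {A, B}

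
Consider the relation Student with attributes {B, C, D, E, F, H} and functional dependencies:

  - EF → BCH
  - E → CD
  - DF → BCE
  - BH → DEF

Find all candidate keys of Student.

{B, H}, {D, F}, {E, F}

{B, H}⁺: BH→DEF adds D, E, F; EF→BCH adds C → {B, C, D, E, F, H}.
{D, F}⁺: DF→BCE adds B, C, E; EF→BCH adds H → {B, C, D, E, F, H}.
{E, F}⁺: EF→BCH adds B, C, H; E→CD adds D → {B, C, D, E, F, H}.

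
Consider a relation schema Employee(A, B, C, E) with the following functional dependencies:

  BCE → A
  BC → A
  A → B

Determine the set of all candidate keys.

(A, C, E), (B, C, E)

Attributes C, E never appear on any right-hand side, so every candidate key must contain {C, E}.
{C, E}⁺ = {C, E}, which is not all of the schema, so we must add further attributes.
{A, C, E}⁺: A→B adds B → {A, B, C, E}. Minimal: {C, E}⁺ = {C, E}; {A, E}⁺ = {A, B, E}; {A, C}⁺ = {A, B, C} — none reach the full schema.
{B, C, E}⁺: BCE→A adds A → {A, B, C, E}. Minimal: {C, E}⁺ = {C, E}; {B, E}⁺ = {B, E}; {B, C}⁺ = {A, B, C} — none reach the full schema.
Any other superkey contains one of these as a subset, so there are no further candidate keys.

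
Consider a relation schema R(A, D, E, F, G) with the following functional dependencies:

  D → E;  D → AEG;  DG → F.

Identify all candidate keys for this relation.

Attribute D never appears on the right-hand side of any dependency, so D must belong to every candidate key.
{D}⁺ = {A, D, E, F, G}, which is all of the schema, so {D} is the only candidate key.

{D}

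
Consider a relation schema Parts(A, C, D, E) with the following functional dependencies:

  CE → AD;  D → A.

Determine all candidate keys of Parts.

{C, E}

Attributes C, E never appear on any right-hand side, so every candidate key must contain {C, E}.
{C, E}⁺ = {A, C, D, E}, which is all of the schema, so {C, E} is the only candidate key.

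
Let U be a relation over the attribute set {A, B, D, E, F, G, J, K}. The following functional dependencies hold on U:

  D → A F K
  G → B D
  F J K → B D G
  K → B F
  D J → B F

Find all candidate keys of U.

Attributes E, J never appear on any right-hand side, so every candidate key must contain {E, J}.
{E, J}⁺ = {E, J}, which is not all of the schema, so we must add further attributes.
{D, E, J}⁺: D→AFK adds A, F, K; FJK→BDG adds B, G → {A, B, D, E, F, G, J, K}. Minimal: {E, J}⁺ = {E, J}; {D, J}⁺ = {A, B, D, F, G, J, K}; {D, E}⁺ = {A, B, D, E, F, K} — none reach the full schema.
{E, G, J}⁺: G→BD adds B, D; DJ→BF adds F; D→AFK adds A, K → {A, B, D, E, F, G, J, K}. Minimal: {G, J}⁺ = {A, B, D, F, G, J, K}; {E, J}⁺ = {E, J}; {E, G}⁺ = {A, B, D, E, F, G, K} — none reach the full schema.
{E, J, K}⁺: K→BF adds B, F; FJK→BDG adds D, G; D→AFK adds A → {A, B, D, E, F, G, J, K}. Minimal: {J, K}⁺ = {A, B, D, F, G, J, K}; {E, K}⁺ = {B, E, F, K}; {E, J}⁺ = {E, J} — none reach the full schema.

DEJ, EGJ, EJK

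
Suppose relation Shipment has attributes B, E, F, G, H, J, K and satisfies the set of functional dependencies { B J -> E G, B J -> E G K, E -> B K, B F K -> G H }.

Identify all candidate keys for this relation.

Attributes F, J never appear on any right-hand side, so every candidate key must contain {F, J}.
{F, J}⁺ = {F, J}, which is not all of the schema, so we must add further attributes.
{B, F, J}⁺: BJ→EG adds E, G; BJ→EGK adds K; BFK→GH adds H → {B, E, F, G, H, J, K}.
{E, F, J}⁺: E→BK adds B, K; BFK→GH adds G, H → {B, E, F, G, H, J, K}.
Any other superkey contains one of these as a subset, so there are no further candidate keys.

(B, F, J); (E, F, J)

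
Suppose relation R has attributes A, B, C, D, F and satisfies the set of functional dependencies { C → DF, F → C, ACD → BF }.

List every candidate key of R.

Attribute A never appears on the right-hand side of any dependency, so A must belong to every candidate key.
{A}⁺ = {A}, which is not all of the schema, so we must add further attributes.
{A, C}⁺: C→DF adds D, F; ACD→BF adds B → {A, B, C, D, F}. Minimal: {C}⁺ = {C, D, F}; {A}⁺ = {A} — none reach the full schema.
{A, F}⁺: F→C adds C; C→DF adds D; ACD→BF adds B → {A, B, C, D, F}. Minimal: {F}⁺ = {C, D, F}; {A}⁺ = {A} — none reach the full schema.

AC; AF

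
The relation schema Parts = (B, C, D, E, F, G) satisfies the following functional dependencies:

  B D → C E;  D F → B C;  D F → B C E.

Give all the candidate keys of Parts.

{D, F, G}⁺: DF→BC adds B, C; DF→BCE adds E → {B, C, D, E, F, G}. Minimal: {F, G}⁺ = {F, G}; {D, G}⁺ = {D, G}; {D, F}⁺ = {B, C, D, E, F} — none reach the full schema.

{D, F, G}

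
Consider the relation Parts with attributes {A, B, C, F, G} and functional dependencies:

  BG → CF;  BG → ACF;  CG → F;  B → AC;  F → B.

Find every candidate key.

Attribute G never appears on the right-hand side of any dependency, so G must belong to every candidate key.
{G}⁺ = {G}, which is not all of the schema, so we must add further attributes.
{B, G}⁺: BG→CF adds C, F; BG→ACF adds A → {A, B, C, F, G}. Minimal: {G}⁺ = {G}; {B}⁺ = {A, B, C} — none reach the full schema.
{C, G}⁺: CG→F adds F; F→B adds B; BG→ACF adds A → {A, B, C, F, G}. Minimal: {G}⁺ = {G}; {C}⁺ = {C} — none reach the full schema.
{F, G}⁺: F→B adds B; BG→CF adds C; BG→ACF adds A → {A, B, C, F, G}. Minimal: {G}⁺ = {G}; {F}⁺ = {A, B, C, F} — none reach the full schema.
Any other superkey contains one of these as a subset, so there are no further candidate keys.

(B, G); (C, G); (F, G)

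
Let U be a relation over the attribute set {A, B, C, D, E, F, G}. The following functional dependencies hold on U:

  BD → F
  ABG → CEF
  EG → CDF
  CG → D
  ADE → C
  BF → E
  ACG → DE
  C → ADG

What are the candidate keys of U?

Attribute B never appears on the right-hand side of any dependency, so B must belong to every candidate key.
{B}⁺ = {B}, which is not all of the schema, so we must add further attributes.
{B, C}⁺: C→ADG adds A, D, G; BD→F adds F; ABG→CEF adds E → {A, B, C, D, E, F, G}. Minimal: {C}⁺ = {A, C, D, E, F, G}; {B}⁺ = {B} — none reach the full schema.
{A, B, D}⁺: BD→F adds F; BF→E adds E; ADE→C adds C; C→ADG adds G → {A, B, C, D, E, F, G}. Minimal: {B, D}⁺ = {B, D, E, F}; {A, D}⁺ = {A, D}; {A, B}⁺ = {A, B} — none reach the full schema.
{A, B, G}⁺: ABG→CEF adds C, E, F; EG→CDF adds D → {A, B, C, D, E, F, G}. Minimal: {B, G}⁺ = {B, G}; {A, G}⁺ = {A, G}; {A, B}⁺ = {A, B} — none reach the full schema.
{B, D, G}⁺: BD→F adds F; BF→E adds E; EG→CDF adds C; C→ADG adds A → {A, B, C, D, E, F, G}. Minimal: {D, G}⁺ = {D, G}; {B, G}⁺ = {B, G}; {B, D}⁺ = {B, D, E, F} — none reach the full schema.
{B, E, G}⁺: EG→CDF adds C, D, F; C→ADG adds A → {A, B, C, D, E, F, G}. Minimal: {E, G}⁺ = {A, C, D, E, F, G}; {B, G}⁺ = {B, G}; {B, E}⁺ = {B, E} — none reach the full schema.
{B, F, G}⁺: BF→E adds E; EG→CDF adds C, D; C→ADG adds A → {A, B, C, D, E, F, G}. Minimal: {F, G}⁺ = {F, G}; {B, G}⁺ = {B, G}; {B, F}⁺ = {B, E, F} — none reach the full schema.

{B, C}, {A, B, D}, {A, B, G}, {B, D, G}, {B, E, G}, {B, F, G}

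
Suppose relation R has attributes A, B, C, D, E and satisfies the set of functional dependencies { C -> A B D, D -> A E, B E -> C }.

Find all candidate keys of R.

{C}⁺: C→ABD adds A, B, D; D→AE adds E → {A, B, C, D, E}.
{B, D}⁺: D→AE adds A, E; BE→C adds C → {A, B, C, D, E}. Minimal: {D}⁺ = {A, D, E}; {B}⁺ = {B} — none reach the full schema.
{B, E}⁺: BE→C adds C; C→ABD adds A, D → {A, B, C, D, E}. Minimal: {E}⁺ = {E}; {B}⁺ = {B} — none reach the full schema.
Any other superkey contains one of these as a subset, so there are no further candidate keys.

{C}, {B, D}, {B, E}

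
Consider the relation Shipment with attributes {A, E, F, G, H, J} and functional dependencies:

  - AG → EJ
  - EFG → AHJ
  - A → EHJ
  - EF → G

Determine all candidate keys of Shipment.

{A, F}; {E, F}

Attribute F never appears on the right-hand side of any dependency, so F must belong to every candidate key.
{F}⁺ = {F}, which is not all of the schema, so we must add further attributes.
{A, F}⁺: A→EHJ adds E, H, J; EF→G adds G → {A, E, F, G, H, J}. Minimal: {F}⁺ = {F}; {A}⁺ = {A, E, H, J} — none reach the full schema.
{E, F}⁺: EF→G adds G; EFG→AHJ adds A, H, J → {A, E, F, G, H, J}. Minimal: {F}⁺ = {F}; {E}⁺ = {E} — none reach the full schema.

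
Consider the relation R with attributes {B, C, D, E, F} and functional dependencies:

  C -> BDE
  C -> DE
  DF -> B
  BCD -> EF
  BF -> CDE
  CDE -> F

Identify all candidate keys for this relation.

{C}, {B, F}, {D, F}

{C}⁺: C→BDE adds B, D, E; BCD→EF adds F → {B, C, D, E, F}.
{B, F}⁺: BF→CDE adds C, D, E → {B, C, D, E, F}.
{D, F}⁺: DF→B adds B; BF→CDE adds C, E → {B, C, D, E, F}.
Any other superkey contains one of these as a subset, so there are no further candidate keys.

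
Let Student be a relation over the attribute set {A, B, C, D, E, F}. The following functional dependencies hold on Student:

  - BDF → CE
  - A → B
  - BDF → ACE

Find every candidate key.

{A, D, F}⁺: A→B adds B; BDF→ACE adds C, E → {A, B, C, D, E, F}. Minimal: {D, F}⁺ = {D, F}; {A, F}⁺ = {A, B, F}; {A, D}⁺ = {A, B, D} — none reach the full schema.
{B, D, F}⁺: BDF→CE adds C, E; BDF→ACE adds A → {A, B, C, D, E, F}. Minimal: {D, F}⁺ = {D, F}; {B, F}⁺ = {B, F}; {B, D}⁺ = {B, D} — none reach the full schema.
Any other superkey contains one of these as a subset, so there are no further candidate keys.

{A, D, F}, {B, D, F}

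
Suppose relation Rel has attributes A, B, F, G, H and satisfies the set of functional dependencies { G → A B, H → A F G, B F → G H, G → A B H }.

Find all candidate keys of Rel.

(G), (H), (B, F)

{G}⁺: G→AB adds A, B; G→ABH adds H; H→AFG adds F → {A, B, F, G, H}.
{H}⁺: H→AFG adds A, F, G; G→ABH adds B → {A, B, F, G, H}.
{B, F}⁺: BF→GH adds G, H; G→ABH adds A → {A, B, F, G, H}. Minimal: {F}⁺ = {F}; {B}⁺ = {B} — none reach the full schema.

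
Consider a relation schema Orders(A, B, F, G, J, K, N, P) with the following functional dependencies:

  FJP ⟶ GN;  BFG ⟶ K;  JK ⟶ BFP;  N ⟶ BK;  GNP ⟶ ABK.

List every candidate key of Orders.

Attribute J never appears on the right-hand side of any dependency, so J must belong to every candidate key.
{J}⁺ = {J}, which is not all of the schema, so we must add further attributes.
{J, K}⁺: JK→BFP adds B, F, P; FJP→GN adds G, N; GNP→ABK adds A → {A, B, F, G, J, K, N, P}. Minimal: {K}⁺ = {K}; {J}⁺ = {J} — none reach the full schema.
{J, N}⁺: N→BK adds B, K; JK→BFP adds F, P; FJP→GN adds G; GNP→ABK adds A → {A, B, F, G, J, K, N, P}. Minimal: {N}⁺ = {B, K, N}; {J}⁺ = {J} — none reach the full schema.
{F, J, P}⁺: FJP→GN adds G, N; N→BK adds B, K; GNP→ABK adds A → {A, B, F, G, J, K, N, P}. Minimal: {J, P}⁺ = {J, P}; {F, P}⁺ = {F, P}; {F, J}⁺ = {F, J} — none reach the full schema.
{B, F, G, J}⁺: BFG→K adds K; JK→BFP adds P; FJP→GN adds N; GNP→ABK adds A → {A, B, F, G, J, K, N, P}. Minimal: {F, G, J}⁺ = {F, G, J}; {B, G, J}⁺ = {B, G, J}; {B, F, J}⁺ = {B, F, J}; … — none reach the full schema.
Any other superkey contains one of these as a subset, so there are no further candidate keys.

{J, K}; {J, N}; {F, J, P}; {B, F, G, J}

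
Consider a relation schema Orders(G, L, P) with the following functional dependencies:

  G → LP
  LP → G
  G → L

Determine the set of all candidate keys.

{G}, {L, P}

{G}⁺: G→LP adds L, P → {G, L, P}.
{L, P}⁺: LP→G adds G → {G, L, P}. Minimal: {P}⁺ = {P}; {L}⁺ = {L} — none reach the full schema.
Any other superkey contains one of these as a subset, so there are no further candidate keys.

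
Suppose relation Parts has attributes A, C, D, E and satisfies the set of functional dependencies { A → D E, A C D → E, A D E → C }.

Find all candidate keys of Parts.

(A)

Attribute A never appears on the right-hand side of any dependency, so A must belong to every candidate key.
{A}⁺ = {A, C, D, E}, which is all of the schema, so {A} is the only candidate key.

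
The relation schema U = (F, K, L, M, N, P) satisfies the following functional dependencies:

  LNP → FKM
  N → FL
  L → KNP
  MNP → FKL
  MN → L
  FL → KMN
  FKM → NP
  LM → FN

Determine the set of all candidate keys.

{L}⁺: L→KNP adds K, N, P; LNP→FKM adds F, M → {F, K, L, M, N, P}.
{N}⁺: N→FL adds F, L; L→KNP adds K, P; FL→KMN adds M → {F, K, L, M, N, P}.
{F, K, M}⁺: FKM→NP adds N, P; N→FL adds L → {F, K, L, M, N, P}.
Any other superkey contains one of these as a subset, so there are no further candidate keys.

(L); (N); (F, K, M)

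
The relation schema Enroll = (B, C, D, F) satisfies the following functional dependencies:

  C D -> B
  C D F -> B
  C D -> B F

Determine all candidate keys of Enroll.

{C, D}

{C, D}⁺: CD→B adds B; CD→BF adds F → {B, C, D, F}. Minimal: {D}⁺ = {D}; {C}⁺ = {C} — none reach the full schema.
No other minimal superkey exists.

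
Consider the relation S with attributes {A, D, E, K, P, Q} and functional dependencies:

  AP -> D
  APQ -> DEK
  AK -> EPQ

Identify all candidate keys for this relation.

Attribute A never appears on the right-hand side of any dependency, so A must belong to every candidate key.
{A}⁺ = {A}, which is not all of the schema, so we must add further attributes.
{A, K}⁺: AK→EPQ adds E, P, Q; AP→D adds D → {A, D, E, K, P, Q}. Minimal: {K}⁺ = {K}; {A}⁺ = {A} — none reach the full schema.
{A, P, Q}⁺: AP→D adds D; APQ→DEK adds E, K → {A, D, E, K, P, Q}. Minimal: {P, Q}⁺ = {P, Q}; {A, Q}⁺ = {A, Q}; {A, P}⁺ = {A, D, P} — none reach the full schema.

{A, K}; {A, P, Q}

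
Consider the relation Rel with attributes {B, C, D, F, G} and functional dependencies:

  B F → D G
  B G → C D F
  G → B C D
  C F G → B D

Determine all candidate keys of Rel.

(G); (B, F)

{G}⁺: G→BCD adds B, C, D; BG→CDF adds F → {B, C, D, F, G}.
{B, F}⁺: BF→DG adds D, G; BG→CDF adds C → {B, C, D, F, G}. Minimal: {F}⁺ = {F}; {B}⁺ = {B} — none reach the full schema.
Any other superkey contains one of these as a subset, so there are no further candidate keys.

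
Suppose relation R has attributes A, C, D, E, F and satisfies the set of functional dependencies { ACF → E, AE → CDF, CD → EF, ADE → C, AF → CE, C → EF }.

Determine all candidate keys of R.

{A, C}; {A, E}; {A, F}

Attribute A never appears on the right-hand side of any dependency, so A must belong to every candidate key.
{A}⁺ = {A}, which is not all of the schema, so we must add further attributes.
{A, C}⁺: C→EF adds E, F; AE→CDF adds D → {A, C, D, E, F}. Minimal: {C}⁺ = {C, E, F}; {A}⁺ = {A} — none reach the full schema.
{A, E}⁺: AE→CDF adds C, D, F → {A, C, D, E, F}. Minimal: {E}⁺ = {E}; {A}⁺ = {A} — none reach the full schema.
{A, F}⁺: AF→CE adds C, E; AE→CDF adds D → {A, C, D, E, F}. Minimal: {F}⁺ = {F}; {A}⁺ = {A} — none reach the full schema.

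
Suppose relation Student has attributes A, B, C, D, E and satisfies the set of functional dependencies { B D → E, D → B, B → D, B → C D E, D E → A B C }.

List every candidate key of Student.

{B}⁺: B→D adds D; B→CDE adds C, E; DE→ABC adds A → {A, B, C, D, E}.
{D}⁺: D→B adds B; B→CDE adds C, E; DE→ABC adds A → {A, B, C, D, E}.
Any other superkey contains one of these as a subset, so there are no further candidate keys.

{B}, {D}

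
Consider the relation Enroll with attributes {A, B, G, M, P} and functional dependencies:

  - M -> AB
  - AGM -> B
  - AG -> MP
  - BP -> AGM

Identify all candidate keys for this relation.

AG, BP, GM, MP

{A, G}⁺: AG→MP adds M, P; M→AB adds B → {A, B, G, M, P}.
{B, P}⁺: BP→AGM adds A, G, M → {A, B, G, M, P}.
{G, M}⁺: M→AB adds A, B; AG→MP adds P → {A, B, G, M, P}.
{M, P}⁺: M→AB adds A, B; BP→AGM adds G → {A, B, G, M, P}.
Any other superkey contains one of these as a subset, so there are no further candidate keys.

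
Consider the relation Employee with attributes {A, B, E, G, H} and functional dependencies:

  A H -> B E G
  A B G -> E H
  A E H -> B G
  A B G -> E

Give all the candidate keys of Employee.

AH, ABG

Attribute A never appears on the right-hand side of any dependency, so A must belong to every candidate key.
{A}⁺ = {A}, which is not all of the schema, so we must add further attributes.
{A, H}⁺: AH→BEG adds B, E, G → {A, B, E, G, H}.
{A, B, G}⁺: ABG→EH adds E, H → {A, B, E, G, H}.
Any other superkey contains one of these as a subset, so there are no further candidate keys.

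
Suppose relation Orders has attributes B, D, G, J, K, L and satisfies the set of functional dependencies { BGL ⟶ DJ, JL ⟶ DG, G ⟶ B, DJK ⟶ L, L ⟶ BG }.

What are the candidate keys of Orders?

KL, DJK

Attribute K never appears on the right-hand side of any dependency, so K must belong to every candidate key.
{K}⁺ = {K}, which is not all of the schema, so we must add further attributes.
{K, L}⁺: L→BG adds B, G; BGL→DJ adds D, J → {B, D, G, J, K, L}. Minimal: {L}⁺ = {B, D, G, J, L}; {K}⁺ = {K} — none reach the full schema.
{D, J, K}⁺: DJK→L adds L; L→BG adds B, G → {B, D, G, J, K, L}. Minimal: {J, K}⁺ = {J, K}; {D, K}⁺ = {D, K}; {D, J}⁺ = {D, J} — none reach the full schema.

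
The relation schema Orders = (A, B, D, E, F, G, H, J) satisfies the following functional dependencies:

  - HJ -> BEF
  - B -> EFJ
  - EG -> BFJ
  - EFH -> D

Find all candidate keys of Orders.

Attributes A, G, H never appear on any right-hand side, so every candidate key must contain {A, G, H}.
{A, G, H}⁺ = {A, G, H}, which is not all of the schema, so we must add further attributes.
{A, B, G, H}⁺: B→EFJ adds E, F, J; EFH→D adds D → {A, B, D, E, F, G, H, J}. Minimal: {B, G, H}⁺ = {B, D, E, F, G, H, J}; {A, G, H}⁺ = {A, G, H}; {A, B, H}⁺ = {A, B, D, E, F, H, J}; … — none reach the full schema.
{A, E, G, H}⁺: EG→BFJ adds B, F, J; EFH→D adds D → {A, B, D, E, F, G, H, J}. Minimal: {E, G, H}⁺ = {B, D, E, F, G, H, J}; {A, G, H}⁺ = {A, G, H}; {A, E, H}⁺ = {A, E, H}; … — none reach the full schema.
{A, G, H, J}⁺: HJ→BEF adds B, E, F; EFH→D adds D → {A, B, D, E, F, G, H, J}. Minimal: {G, H, J}⁺ = {B, D, E, F, G, H, J}; {A, H, J}⁺ = {A, B, D, E, F, H, J}; {A, G, J}⁺ = {A, G, J}; … — none reach the full schema.

ABGH; AEGH; AGHJ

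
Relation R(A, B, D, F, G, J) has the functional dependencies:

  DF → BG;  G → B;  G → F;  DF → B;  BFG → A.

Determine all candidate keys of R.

(D, F, J), (D, G, J)

Attributes D, J never appear on any right-hand side, so every candidate key must contain {D, J}.
{D, J}⁺ = {D, J}, which is not all of the schema, so we must add further attributes.
{D, F, J}⁺: DF→BG adds B, G; BFG→A adds A → {A, B, D, F, G, J}. Minimal: {F, J}⁺ = {F, J}; {D, J}⁺ = {D, J}; {D, F}⁺ = {A, B, D, F, G} — none reach the full schema.
{D, G, J}⁺: G→B adds B; G→F adds F; BFG→A adds A → {A, B, D, F, G, J}. Minimal: {G, J}⁺ = {A, B, F, G, J}; {D, J}⁺ = {D, J}; {D, G}⁺ = {A, B, D, F, G} — none reach the full schema.
Any other superkey contains one of these as a subset, so there are no further candidate keys.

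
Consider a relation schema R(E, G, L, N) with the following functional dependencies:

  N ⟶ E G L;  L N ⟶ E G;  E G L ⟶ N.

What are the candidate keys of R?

{N}, {E, G, L}

{N}⁺: N→EGL adds E, G, L → {E, G, L, N}.
{E, G, L}⁺: EGL→N adds N → {E, G, L, N}. Minimal: {G, L}⁺ = {G, L}; {E, L}⁺ = {E, L}; {E, G}⁺ = {E, G} — none reach the full schema.
Any other superkey contains one of these as a subset, so there are no further candidate keys.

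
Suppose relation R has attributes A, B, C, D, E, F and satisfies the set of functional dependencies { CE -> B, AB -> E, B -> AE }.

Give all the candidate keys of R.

{B, C, D, F}⁺: B→AE adds A, E → {A, B, C, D, E, F}.
{C, D, E, F}⁺: CE→B adds B; B→AE adds A → {A, B, C, D, E, F}.

BCDF, CDEF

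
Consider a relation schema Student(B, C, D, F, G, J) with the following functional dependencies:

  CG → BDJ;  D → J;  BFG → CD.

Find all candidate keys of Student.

{B, F, G}; {C, F, G}

Attributes F, G never appear on any right-hand side, so every candidate key must contain {F, G}.
{F, G}⁺ = {F, G}, which is not all of the schema, so we must add further attributes.
{B, F, G}⁺: BFG→CD adds C, D; CG→BDJ adds J → {B, C, D, F, G, J}. Minimal: {F, G}⁺ = {F, G}; {B, G}⁺ = {B, G}; {B, F}⁺ = {B, F} — none reach the full schema.
{C, F, G}⁺: CG→BDJ adds B, D, J → {B, C, D, F, G, J}. Minimal: {F, G}⁺ = {F, G}; {C, G}⁺ = {B, C, D, G, J}; {C, F}⁺ = {C, F} — none reach the full schema.
Any other superkey contains one of these as a subset, so there are no further candidate keys.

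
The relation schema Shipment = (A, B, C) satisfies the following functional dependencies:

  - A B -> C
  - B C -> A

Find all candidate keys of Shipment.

Attribute B never appears on the right-hand side of any dependency, so B must belong to every candidate key.
{B}⁺ = {B}, which is not all of the schema, so we must add further attributes.
{A, B}⁺: AB→C adds C → {A, B, C}. Minimal: {B}⁺ = {B}; {A}⁺ = {A} — none reach the full schema.
{B, C}⁺: BC→A adds A → {A, B, C}. Minimal: {C}⁺ = {C}; {B}⁺ = {B} — none reach the full schema.

AB, BC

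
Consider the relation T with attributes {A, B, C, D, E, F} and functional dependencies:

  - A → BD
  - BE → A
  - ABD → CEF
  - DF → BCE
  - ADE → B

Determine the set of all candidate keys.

(A), (B, E), (D, F)

{A}⁺: A→BD adds B, D; ABD→CEF adds C, E, F → {A, B, C, D, E, F}.
{B, E}⁺: BE→A adds A; A→BD adds D; ABD→CEF adds C, F → {A, B, C, D, E, F}.
{D, F}⁺: DF→BCE adds B, C, E; BE→A adds A → {A, B, C, D, E, F}.
Any other superkey contains one of these as a subset, so there are no further candidate keys.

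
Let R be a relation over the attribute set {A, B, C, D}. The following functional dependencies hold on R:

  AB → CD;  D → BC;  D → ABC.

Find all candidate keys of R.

{D}⁺: D→BC adds B, C; D→ABC adds A → {A, B, C, D}.
{A, B}⁺: AB→CD adds C, D → {A, B, C, D}. Minimal: {B}⁺ = {B}; {A}⁺ = {A} — none reach the full schema.
Any other superkey contains one of these as a subset, so there are no further candidate keys.

{D}; {A, B}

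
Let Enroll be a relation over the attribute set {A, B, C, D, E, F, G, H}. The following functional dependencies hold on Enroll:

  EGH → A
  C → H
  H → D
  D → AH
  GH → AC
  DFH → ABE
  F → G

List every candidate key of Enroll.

CF; DF; FH

{C, F}⁺: C→H adds H; H→D adds D; D→AH adds A; DFH→ABE adds B, E; F→G adds G → {A, B, C, D, E, F, G, H}. Minimal: {F}⁺ = {F, G}; {C}⁺ = {A, C, D, H} — none reach the full schema.
{D, F}⁺: D→AH adds A, H; DFH→ABE adds B, E; F→G adds G; GH→AC adds C → {A, B, C, D, E, F, G, H}. Minimal: {F}⁺ = {F, G}; {D}⁺ = {A, D, H} — none reach the full schema.
{F, H}⁺: H→D adds D; D→AH adds A; DFH→ABE adds B, E; F→G adds G; GH→AC adds C → {A, B, C, D, E, F, G, H}. Minimal: {H}⁺ = {A, D, H}; {F}⁺ = {F, G} — none reach the full schema.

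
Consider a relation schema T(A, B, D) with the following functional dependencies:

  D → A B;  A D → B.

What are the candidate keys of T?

D

Attribute D never appears on the right-hand side of any dependency, so D must belong to every candidate key.
{D}⁺ = {A, B, D}, which is all of the schema, so {D} is the only candidate key.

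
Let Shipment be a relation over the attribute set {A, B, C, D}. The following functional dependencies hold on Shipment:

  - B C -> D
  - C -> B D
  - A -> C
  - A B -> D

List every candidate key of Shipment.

{A}⁺: A→C adds C; C→BD adds B, D → {A, B, C, D}.
No other minimal superkey exists.

(A)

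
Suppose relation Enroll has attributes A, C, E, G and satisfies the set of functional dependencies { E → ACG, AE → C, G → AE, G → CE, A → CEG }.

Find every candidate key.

{A}⁺: A→CEG adds C, E, G → {A, C, E, G}.
{E}⁺: E→ACG adds A, C, G → {A, C, E, G}.
{G}⁺: G→AE adds A, E; G→CE adds C → {A, C, E, G}.

{A}, {E}, {G}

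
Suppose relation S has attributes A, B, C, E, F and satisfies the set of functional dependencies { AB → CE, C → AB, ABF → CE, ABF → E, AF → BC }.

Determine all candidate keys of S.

AF; CF

Attribute F never appears on the right-hand side of any dependency, so F must belong to every candidate key.
{F}⁺ = {F}, which is not all of the schema, so we must add further attributes.
{A, F}⁺: AF→BC adds B, C; AB→CE adds E → {A, B, C, E, F}. Minimal: {F}⁺ = {F}; {A}⁺ = {A} — none reach the full schema.
{C, F}⁺: C→AB adds A, B; ABF→CE adds E → {A, B, C, E, F}. Minimal: {F}⁺ = {F}; {C}⁺ = {A, B, C, E} — none reach the full schema.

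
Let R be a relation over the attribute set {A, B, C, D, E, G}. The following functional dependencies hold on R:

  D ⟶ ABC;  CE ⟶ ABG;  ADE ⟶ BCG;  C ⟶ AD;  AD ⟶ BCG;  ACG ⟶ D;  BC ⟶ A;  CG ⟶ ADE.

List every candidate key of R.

{C}⁺: C→AD adds A, D; AD→BCG adds B, G; CG→ADE adds E → {A, B, C, D, E, G}.
{D}⁺: D→ABC adds A, B, C; AD→BCG adds G; CG→ADE adds E → {A, B, C, D, E, G}.
Any other superkey contains one of these as a subset, so there are no further candidate keys.

(C), (D)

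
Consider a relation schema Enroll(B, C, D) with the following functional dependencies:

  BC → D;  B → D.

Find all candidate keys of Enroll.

Attributes B, C never appear on any right-hand side, so every candidate key must contain {B, C}.
{B, C}⁺ = {B, C, D}, which is all of the schema, so {B, C} is the only candidate key.

{B, C}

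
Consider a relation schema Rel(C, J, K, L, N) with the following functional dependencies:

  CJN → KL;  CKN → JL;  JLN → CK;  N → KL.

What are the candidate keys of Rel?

Attribute N never appears on the right-hand side of any dependency, so N must belong to every candidate key.
{N}⁺ = {K, L, N}, which is not all of the schema, so we must add further attributes.
{C, N}⁺: N→KL adds K, L; CKN→JL adds J → {C, J, K, L, N}. Minimal: {N}⁺ = {K, L, N}; {C}⁺ = {C} — none reach the full schema.
{J, N}⁺: N→KL adds K, L; JLN→CK adds C → {C, J, K, L, N}. Minimal: {N}⁺ = {K, L, N}; {J}⁺ = {J} — none reach the full schema.
Any other superkey contains one of these as a subset, so there are no further candidate keys.

{C, N}, {J, N}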